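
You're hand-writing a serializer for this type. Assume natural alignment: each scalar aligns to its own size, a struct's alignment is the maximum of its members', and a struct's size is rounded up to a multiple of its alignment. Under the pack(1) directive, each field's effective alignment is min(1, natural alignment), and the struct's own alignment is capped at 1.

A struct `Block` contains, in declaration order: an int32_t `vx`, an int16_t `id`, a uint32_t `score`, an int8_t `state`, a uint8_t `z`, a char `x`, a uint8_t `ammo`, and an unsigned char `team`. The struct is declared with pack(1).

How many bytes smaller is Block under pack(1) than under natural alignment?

natural layout:
  0..4  vx  (4B, 4-aligned)
  4..6  id  (2B, 2-aligned)
  6..8  -- padding (2B)
  8..12  score  (4B, 4-aligned)
  12..13  state  (1B, 1-aligned)
  13..14  z  (1B, 1-aligned)
  14..15  x  (1B, 1-aligned)
  15..16  ammo  (1B, 1-aligned)
  16..17  team  (1B, 1-aligned)
  17..20  -- tail padding (3B)
  sizeof = 20, alignof = 4
packed(1) layout:
  0..4  vx  (4B, 1-aligned)
  4..6  id  (2B, 1-aligned)
  6..10  score  (4B, 1-aligned)
  10..11  state  (1B, 1-aligned)
  11..12  z  (1B, 1-aligned)
  12..13  x  (1B, 1-aligned)
  13..14  ammo  (1B, 1-aligned)
  14..15  team  (1B, 1-aligned)
  sizeof = 15, alignof = 1
20 − 15 = 5

5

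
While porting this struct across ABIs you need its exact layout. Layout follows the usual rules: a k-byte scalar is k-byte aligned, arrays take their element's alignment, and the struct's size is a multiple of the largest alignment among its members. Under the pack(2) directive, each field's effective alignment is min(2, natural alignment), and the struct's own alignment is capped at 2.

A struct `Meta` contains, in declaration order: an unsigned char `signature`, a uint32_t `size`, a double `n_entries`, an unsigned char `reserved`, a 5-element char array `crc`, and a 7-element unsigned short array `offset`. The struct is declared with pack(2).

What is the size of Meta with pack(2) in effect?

34

0..1  signature  (1B, 1-aligned)
1..2  -- padding (1B)
2..6  size  (4B, 2-aligned)
6..14  n_entries  (8B, 2-aligned)
14..15  reserved  (1B, 1-aligned)
15..20  crc  (5B, 1-aligned)
20..34  offset  (14B, 2-aligned)
sizeof = 34, alignof = 2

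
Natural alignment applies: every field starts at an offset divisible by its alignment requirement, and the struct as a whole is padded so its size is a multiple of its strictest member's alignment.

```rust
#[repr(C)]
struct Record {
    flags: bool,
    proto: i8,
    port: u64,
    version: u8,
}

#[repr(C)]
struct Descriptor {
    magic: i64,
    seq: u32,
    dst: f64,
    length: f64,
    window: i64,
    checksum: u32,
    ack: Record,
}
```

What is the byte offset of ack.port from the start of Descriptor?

Record: @0: flags [1B, align 1] → 1; @1: proto [1B, align 1] → 2; +6 pad (align 8); @8: port [8B, align 8] → 16; @16: version [1B, align 1] → 17; +7 tail pad (align 8); size 24, align 8
@0: magic [8B, align 8] → 8
@8: seq [4B, align 4] → 12
+4 pad (align 8)
@16: dst [8B, align 8] → 24
@24: length [8B, align 8] → 32
@32: window [8B, align 8] → 40
@40: checksum [4B, align 4] → 44
+4 pad (align 8)
@48: ack [24B, align 8] → 72
within Record: port at 8
48 + 8 = 56

56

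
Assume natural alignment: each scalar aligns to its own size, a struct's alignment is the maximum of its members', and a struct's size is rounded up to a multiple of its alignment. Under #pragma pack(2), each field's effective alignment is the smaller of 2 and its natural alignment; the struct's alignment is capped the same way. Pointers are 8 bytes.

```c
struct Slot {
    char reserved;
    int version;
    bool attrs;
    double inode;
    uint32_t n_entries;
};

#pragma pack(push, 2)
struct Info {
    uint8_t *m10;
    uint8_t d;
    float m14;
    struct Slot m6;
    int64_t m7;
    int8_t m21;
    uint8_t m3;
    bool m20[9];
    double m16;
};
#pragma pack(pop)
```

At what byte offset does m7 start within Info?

Slot: 0..1  reserved  (1B, 1-aligned); 1..4  -- padding (3B); 4..8  version  (4B, 4-aligned); 8..9  attrs  (1B, 1-aligned); 9..16  -- padding (7B); 16..24  inode  (8B, 8-aligned); 24..28  n_entries  (4B, 4-aligned); 28..32  -- tail padding (4B); sizeof = 32, alignof = 8
0..8  m10  (8B, 2-aligned)
8..9  d  (1B, 1-aligned)
9..10  -- padding (1B)
10..14  m14  (4B, 2-aligned)
14..46  m6  (32B, 2-aligned)
46..54  m7  (8B, 2-aligned)

46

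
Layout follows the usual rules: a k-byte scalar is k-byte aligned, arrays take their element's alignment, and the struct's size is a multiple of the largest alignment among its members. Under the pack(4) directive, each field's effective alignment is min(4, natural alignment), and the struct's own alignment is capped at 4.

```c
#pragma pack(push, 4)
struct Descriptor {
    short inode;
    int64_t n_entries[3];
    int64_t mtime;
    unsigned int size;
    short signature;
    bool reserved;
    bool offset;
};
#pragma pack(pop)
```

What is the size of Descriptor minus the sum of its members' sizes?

2

0..2  inode  (2B, 2-aligned)
2..4  -- padding (2B)
4..28  n_entries  (24B, 4-aligned)
28..36  mtime  (8B, 4-aligned)
36..40  size  (4B, 4-aligned)
40..42  signature  (2B, 2-aligned)
42..43  reserved  (1B, 1-aligned)
43..44  offset  (1B, 1-aligned)
sizeof = 44, alignof = 4
data bytes 42, size 44 → padding 2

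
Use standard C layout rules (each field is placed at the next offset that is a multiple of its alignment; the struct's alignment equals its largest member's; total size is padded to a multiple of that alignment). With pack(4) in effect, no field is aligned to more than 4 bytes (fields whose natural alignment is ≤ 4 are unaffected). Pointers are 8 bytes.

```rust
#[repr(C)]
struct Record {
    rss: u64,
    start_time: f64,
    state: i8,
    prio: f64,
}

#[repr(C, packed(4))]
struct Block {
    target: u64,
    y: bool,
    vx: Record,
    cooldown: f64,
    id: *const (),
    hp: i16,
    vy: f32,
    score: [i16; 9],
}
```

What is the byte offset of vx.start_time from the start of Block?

20

Record: rss at 0 (size 8, align 8) → ends 8; start_time at 8 (size 8, align 8) → ends 16; state at 16 (size 1, align 1) → ends 17; pad 7 to align 8 for prio; prio at 24 (size 8, align 8) → ends 32; total 32 bytes, alignment 8
target at 0 (size 8, align 4) → ends 8
y at 8 (size 1, align 1) → ends 9
pad 3 to align 4 for vx
vx at 12 (size 32, align 4) → ends 44
within Record: start_time at 8
12 + 8 = 20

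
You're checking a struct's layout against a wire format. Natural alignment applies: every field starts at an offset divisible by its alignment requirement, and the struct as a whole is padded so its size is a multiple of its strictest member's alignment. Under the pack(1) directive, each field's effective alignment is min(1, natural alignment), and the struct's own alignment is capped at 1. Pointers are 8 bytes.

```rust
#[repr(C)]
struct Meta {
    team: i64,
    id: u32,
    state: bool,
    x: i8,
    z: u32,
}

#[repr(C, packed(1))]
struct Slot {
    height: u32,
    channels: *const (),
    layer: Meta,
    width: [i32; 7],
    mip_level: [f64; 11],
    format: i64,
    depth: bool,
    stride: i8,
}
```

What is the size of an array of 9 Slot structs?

1458

Meta: @0: team [8B, align 8] → 8; @8: id [4B, align 4] → 12; @12: state [1B, align 1] → 13; @13: x [1B, align 1] → 14; +2 pad (align 4); @16: z [4B, align 4] → 20; +4 tail pad (align 8); size 24, align 8
@0: height [4B, align 1] → 4
@4: channels [8B, align 1] → 12
@12: layer [24B, align 1] → 36
@36: width [28B, align 1] → 64
@64: mip_level [88B, align 1] → 152
@152: format [8B, align 1] → 160
@160: depth [1B, align 1] → 161
@161: stride [1B, align 1] → 162
size 162, align 1
array of 9: 9 × 162 = 1458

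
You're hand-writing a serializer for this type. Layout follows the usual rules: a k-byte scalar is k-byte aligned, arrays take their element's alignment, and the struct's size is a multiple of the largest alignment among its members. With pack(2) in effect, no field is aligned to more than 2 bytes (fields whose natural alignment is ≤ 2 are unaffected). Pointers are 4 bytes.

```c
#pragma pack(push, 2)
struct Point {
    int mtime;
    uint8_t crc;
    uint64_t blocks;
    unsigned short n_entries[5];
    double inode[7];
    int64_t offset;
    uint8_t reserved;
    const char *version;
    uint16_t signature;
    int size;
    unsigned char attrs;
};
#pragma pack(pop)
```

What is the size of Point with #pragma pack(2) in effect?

102

mtime at 0 (size 4, align 2) → ends 4
crc at 4 (size 1, align 1) → ends 5
pad 1 to align 2 for blocks
blocks at 6 (size 8, align 2) → ends 14
n_entries at 14 (size 10, align 2) → ends 24
inode at 24 (size 56, align 2) → ends 80
offset at 80 (size 8, align 2) → ends 88
reserved at 88 (size 1, align 1) → ends 89
pad 1 to align 2 for version
version at 90 (size 4, align 2) → ends 94
signature at 94 (size 2, align 2) → ends 96
size at 96 (size 4, align 2) → ends 100
attrs at 100 (size 1, align 1) → ends 101
tail pad 1 to reach multiple of 2
total 102 bytes, alignment 2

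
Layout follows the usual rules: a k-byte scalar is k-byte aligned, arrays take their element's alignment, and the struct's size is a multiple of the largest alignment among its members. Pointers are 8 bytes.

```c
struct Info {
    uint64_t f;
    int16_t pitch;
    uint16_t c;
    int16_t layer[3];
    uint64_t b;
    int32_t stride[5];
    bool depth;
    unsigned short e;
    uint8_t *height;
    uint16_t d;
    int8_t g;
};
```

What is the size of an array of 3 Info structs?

f at 0 (size 8, align 8) → ends 8
pitch at 8 (size 2, align 2) → ends 10
c at 10 (size 2, align 2) → ends 12
layer at 12 (size 6, align 2) → ends 18
pad 6 to align 8 for b
b at 24 (size 8, align 8) → ends 32
stride at 32 (size 20, align 4) → ends 52
depth at 52 (size 1, align 1) → ends 53
pad 1 to align 2 for e
e at 54 (size 2, align 2) → ends 56
height at 56 (size 8, align 8) → ends 64
d at 64 (size 2, align 2) → ends 66
g at 66 (size 1, align 1) → ends 67
tail pad 5 to reach multiple of 8
total 72 bytes, alignment 8
array of 3: 3 × 72 = 216

216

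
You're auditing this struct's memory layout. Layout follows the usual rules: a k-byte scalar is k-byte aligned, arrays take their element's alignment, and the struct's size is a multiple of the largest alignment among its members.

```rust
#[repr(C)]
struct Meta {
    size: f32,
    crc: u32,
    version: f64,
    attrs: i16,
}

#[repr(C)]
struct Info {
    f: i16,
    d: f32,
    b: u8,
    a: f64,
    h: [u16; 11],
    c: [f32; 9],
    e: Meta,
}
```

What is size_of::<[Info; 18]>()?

Meta: 0..4  size  (4B, 4-aligned); 4..8  crc  (4B, 4-aligned); 8..16  version  (8B, 8-aligned); 16..18  attrs  (2B, 2-aligned); 18..24  -- tail padding (6B); sizeof = 24, alignof = 8
0..2  f  (2B, 2-aligned)
2..4  -- padding (2B)
4..8  d  (4B, 4-aligned)
8..9  b  (1B, 1-aligned)
9..16  -- padding (7B)
16..24  a  (8B, 8-aligned)
24..46  h  (22B, 2-aligned)
46..48  -- padding (2B)
48..84  c  (36B, 4-aligned)
84..88  -- padding (4B)
88..112  e  (24B, 8-aligned)
sizeof = 112, alignof = 8
array of 18: 18 × 112 = 2016

2016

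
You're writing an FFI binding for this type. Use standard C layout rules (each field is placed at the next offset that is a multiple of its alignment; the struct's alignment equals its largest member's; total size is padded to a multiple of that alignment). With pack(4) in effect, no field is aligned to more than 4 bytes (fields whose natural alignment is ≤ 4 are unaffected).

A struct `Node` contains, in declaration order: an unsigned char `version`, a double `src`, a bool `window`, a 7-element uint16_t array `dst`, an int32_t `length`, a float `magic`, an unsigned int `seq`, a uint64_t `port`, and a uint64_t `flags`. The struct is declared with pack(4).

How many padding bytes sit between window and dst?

version at 0 (size 1, align 1) → ends 1
pad 3 to align 4 for src
src at 4 (size 8, align 4) → ends 12
window at 12 (size 1, align 1) → ends 13
pad 1 to align 2 for dst
dst at 14 (size 14, align 2) → ends 28

1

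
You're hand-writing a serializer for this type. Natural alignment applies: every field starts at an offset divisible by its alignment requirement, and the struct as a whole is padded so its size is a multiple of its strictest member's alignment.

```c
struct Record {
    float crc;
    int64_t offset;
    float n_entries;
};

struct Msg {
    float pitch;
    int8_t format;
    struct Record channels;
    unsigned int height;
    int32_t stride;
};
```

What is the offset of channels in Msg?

Record: 0..4  crc  (4B, 4-aligned); 4..8  -- padding (4B); 8..16  offset  (8B, 8-aligned); 16..20  n_entries  (4B, 4-aligned); 20..24  -- tail padding (4B); sizeof = 24, alignof = 8
0..4  pitch  (4B, 4-aligned)
4..5  format  (1B, 1-aligned)
5..8  -- padding (3B)
8..32  channels  (24B, 8-aligned)

8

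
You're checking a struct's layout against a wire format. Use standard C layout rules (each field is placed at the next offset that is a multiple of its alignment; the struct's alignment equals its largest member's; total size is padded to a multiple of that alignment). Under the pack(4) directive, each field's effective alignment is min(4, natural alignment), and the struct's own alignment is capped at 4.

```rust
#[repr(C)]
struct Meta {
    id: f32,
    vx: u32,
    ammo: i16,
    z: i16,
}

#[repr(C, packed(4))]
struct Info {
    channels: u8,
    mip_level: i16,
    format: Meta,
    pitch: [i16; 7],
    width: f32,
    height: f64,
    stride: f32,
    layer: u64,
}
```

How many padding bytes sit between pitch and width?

Meta: 0..4  id  (4B, 4-aligned); 4..8  vx  (4B, 4-aligned); 8..10  ammo  (2B, 2-aligned); 10..12  z  (2B, 2-aligned); sizeof = 12, alignof = 4
0..1  channels  (1B, 1-aligned)
1..2  -- padding (1B)
2..4  mip_level  (2B, 2-aligned)
4..16  format  (12B, 4-aligned)
16..30  pitch  (14B, 2-aligned)
30..32  -- padding (2B)
32..36  width  (4B, 4-aligned)

2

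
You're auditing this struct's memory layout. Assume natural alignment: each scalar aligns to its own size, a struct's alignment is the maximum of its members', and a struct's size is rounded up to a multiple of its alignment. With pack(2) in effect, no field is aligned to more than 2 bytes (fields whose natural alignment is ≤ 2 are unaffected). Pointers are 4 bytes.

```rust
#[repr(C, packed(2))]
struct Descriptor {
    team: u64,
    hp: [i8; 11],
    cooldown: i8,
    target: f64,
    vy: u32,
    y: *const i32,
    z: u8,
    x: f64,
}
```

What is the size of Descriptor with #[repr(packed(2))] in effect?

team at 0 (size 8, align 2) → ends 8
hp at 8 (size 11, align 1) → ends 19
cooldown at 19 (size 1, align 1) → ends 20
target at 20 (size 8, align 2) → ends 28
vy at 28 (size 4, align 2) → ends 32
y at 32 (size 4, align 2) → ends 36
z at 36 (size 1, align 1) → ends 37
pad 1 to align 2 for x
x at 38 (size 8, align 2) → ends 46
total 46 bytes, alignment 2

46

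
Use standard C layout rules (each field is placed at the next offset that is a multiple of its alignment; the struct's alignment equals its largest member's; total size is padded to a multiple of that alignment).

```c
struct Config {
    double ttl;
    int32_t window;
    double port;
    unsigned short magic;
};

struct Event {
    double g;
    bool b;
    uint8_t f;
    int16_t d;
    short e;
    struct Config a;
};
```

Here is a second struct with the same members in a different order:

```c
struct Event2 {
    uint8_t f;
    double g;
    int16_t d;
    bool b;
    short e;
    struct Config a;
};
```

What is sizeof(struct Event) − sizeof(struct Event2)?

-8

Config: ttl at 0 (size 8, align 8) → ends 8; window at 8 (size 4, align 4) → ends 12; pad 4 to align 8 for port; port at 16 (size 8, align 8) → ends 24; magic at 24 (size 2, align 2) → ends 26; tail pad 6 to reach multiple of 8; total 32 bytes, alignment 8
g at 0 (size 8, align 8) → ends 8
b at 8 (size 1, align 1) → ends 9
f at 9 (size 1, align 1) → ends 10
d at 10 (size 2, align 2) → ends 12
e at 12 (size 2, align 2) → ends 14
pad 2 to align 8 for a
a at 16 (size 32, align 8) → ends 48
total 48 bytes, alignment 8
— Event2 —
f at 0 (size 1, align 1) → ends 1
pad 7 to align 8 for g
g at 8 (size 8, align 8) → ends 16
d at 16 (size 2, align 2) → ends 18
b at 18 (size 1, align 1) → ends 19
pad 1 to align 2 for e
e at 20 (size 2, align 2) → ends 22
pad 2 to align 8 for a
a at 24 (size 32, align 8) → ends 56
total 56 bytes, alignment 8
48 − 56 = -8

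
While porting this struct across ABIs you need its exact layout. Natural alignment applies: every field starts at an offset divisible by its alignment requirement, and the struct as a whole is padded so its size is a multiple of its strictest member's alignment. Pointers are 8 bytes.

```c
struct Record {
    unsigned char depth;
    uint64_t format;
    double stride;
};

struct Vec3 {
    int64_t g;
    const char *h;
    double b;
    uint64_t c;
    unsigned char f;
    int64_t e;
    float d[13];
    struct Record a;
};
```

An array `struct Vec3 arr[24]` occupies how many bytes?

3072

Record: @0: depth [1B, align 1] → 1; +7 pad (align 8); @8: format [8B, align 8] → 16; @16: stride [8B, align 8] → 24; size 24, align 8
@0: g [8B, align 8] → 8
@8: h [8B, align 8] → 16
@16: b [8B, align 8] → 24
@24: c [8B, align 8] → 32
@32: f [1B, align 1] → 33
+7 pad (align 8)
@40: e [8B, align 8] → 48
@48: d [52B, align 4] → 100
+4 pad (align 8)
@104: a [24B, align 8] → 128
size 128, align 8
array of 24: 24 × 128 = 3072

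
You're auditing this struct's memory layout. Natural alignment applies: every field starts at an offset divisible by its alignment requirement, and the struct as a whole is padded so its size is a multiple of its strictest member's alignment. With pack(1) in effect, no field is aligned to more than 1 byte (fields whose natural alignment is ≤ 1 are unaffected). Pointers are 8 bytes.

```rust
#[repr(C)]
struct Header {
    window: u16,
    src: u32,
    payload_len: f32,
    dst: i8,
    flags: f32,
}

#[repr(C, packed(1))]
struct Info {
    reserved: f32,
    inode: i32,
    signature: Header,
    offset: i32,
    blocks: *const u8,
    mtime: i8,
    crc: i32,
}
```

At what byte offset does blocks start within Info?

Header: window at 0 (size 2, align 2) → ends 2; pad 2 to align 4 for src; src at 4 (size 4, align 4) → ends 8; payload_len at 8 (size 4, align 4) → ends 12; dst at 12 (size 1, align 1) → ends 13; pad 3 to align 4 for flags; flags at 16 (size 4, align 4) → ends 20; total 20 bytes, alignment 4
reserved at 0 (size 4, align 1) → ends 4
inode at 4 (size 4, align 1) → ends 8
signature at 8 (size 20, align 1) → ends 28
offset at 28 (size 4, align 1) → ends 32
blocks at 32 (size 8, align 1) → ends 40

32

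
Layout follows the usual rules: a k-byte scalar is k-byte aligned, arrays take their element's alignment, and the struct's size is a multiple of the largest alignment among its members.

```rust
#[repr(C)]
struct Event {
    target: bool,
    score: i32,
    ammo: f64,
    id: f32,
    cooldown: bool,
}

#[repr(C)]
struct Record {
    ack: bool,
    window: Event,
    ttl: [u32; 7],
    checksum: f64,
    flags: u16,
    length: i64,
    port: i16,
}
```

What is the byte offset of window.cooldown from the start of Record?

28

Event: target at 0 (size 1, align 1) → ends 1; pad 3 to align 4 for score; score at 4 (size 4, align 4) → ends 8; ammo at 8 (size 8, align 8) → ends 16; id at 16 (size 4, align 4) → ends 20; cooldown at 20 (size 1, align 1) → ends 21; tail pad 3 to reach multiple of 8; total 24 bytes, alignment 8
ack at 0 (size 1, align 1) → ends 1
pad 7 to align 8 for window
window at 8 (size 24, align 8) → ends 32
within Event: cooldown at 20
8 + 20 = 28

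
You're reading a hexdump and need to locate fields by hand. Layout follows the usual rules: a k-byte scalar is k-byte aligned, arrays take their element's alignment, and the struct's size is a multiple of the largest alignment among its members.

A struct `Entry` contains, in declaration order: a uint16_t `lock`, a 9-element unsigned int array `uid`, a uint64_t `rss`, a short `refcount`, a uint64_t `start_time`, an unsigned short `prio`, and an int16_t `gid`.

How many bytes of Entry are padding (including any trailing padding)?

12

0..2  lock  (2B, 2-aligned)
2..4  -- padding (2B)
4..40  uid  (36B, 4-aligned)
40..48  rss  (8B, 8-aligned)
48..50  refcount  (2B, 2-aligned)
50..56  -- padding (6B)
56..64  start_time  (8B, 8-aligned)
64..66  prio  (2B, 2-aligned)
66..68  gid  (2B, 2-aligned)
68..72  -- tail padding (4B)
sizeof = 72, alignof = 8
data bytes 60, size 72 → padding 12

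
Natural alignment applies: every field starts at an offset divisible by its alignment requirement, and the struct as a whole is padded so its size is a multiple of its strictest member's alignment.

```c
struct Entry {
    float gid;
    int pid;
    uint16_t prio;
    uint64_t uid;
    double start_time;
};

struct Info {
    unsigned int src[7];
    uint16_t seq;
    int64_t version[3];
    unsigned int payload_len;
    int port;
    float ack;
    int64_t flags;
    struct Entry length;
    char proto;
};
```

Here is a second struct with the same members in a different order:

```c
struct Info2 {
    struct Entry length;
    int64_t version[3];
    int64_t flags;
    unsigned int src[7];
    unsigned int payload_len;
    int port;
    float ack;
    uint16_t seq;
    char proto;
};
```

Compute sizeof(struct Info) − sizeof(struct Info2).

8

Entry: @0: gid [4B, align 4] → 4; @4: pid [4B, align 4] → 8; @8: prio [2B, align 2] → 10; +6 pad (align 8); @16: uid [8B, align 8] → 24; @24: start_time [8B, align 8] → 32; size 32, align 8
@0: src [28B, align 4] → 28
@28: seq [2B, align 2] → 30
+2 pad (align 8)
@32: version [24B, align 8] → 56
@56: payload_len [4B, align 4] → 60
@60: port [4B, align 4] → 64
@64: ack [4B, align 4] → 68
+4 pad (align 8)
@72: flags [8B, align 8] → 80
@80: length [32B, align 8] → 112
@112: proto [1B, align 1] → 113
+7 tail pad (align 8)
size 120, align 8
— Info2 —
@0: length [32B, align 8] → 32
@32: version [24B, align 8] → 56
@56: flags [8B, align 8] → 64
@64: src [28B, align 4] → 92
@92: payload_len [4B, align 4] → 96
@96: port [4B, align 4] → 100
@100: ack [4B, align 4] → 104
@104: seq [2B, align 2] → 106
@106: proto [1B, align 1] → 107
+5 tail pad (align 8)
size 112, align 8
120 − 112 = 8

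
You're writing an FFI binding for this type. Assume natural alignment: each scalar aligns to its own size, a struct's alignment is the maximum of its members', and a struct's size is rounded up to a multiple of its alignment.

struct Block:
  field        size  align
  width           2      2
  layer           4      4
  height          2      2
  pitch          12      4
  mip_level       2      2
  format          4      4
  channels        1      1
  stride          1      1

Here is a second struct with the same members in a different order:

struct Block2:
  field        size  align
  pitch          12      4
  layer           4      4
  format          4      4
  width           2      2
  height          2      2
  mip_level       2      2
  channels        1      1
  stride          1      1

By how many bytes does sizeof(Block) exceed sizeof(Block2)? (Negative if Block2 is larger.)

8

@0: width [2B, align 2] → 2
+2 pad (align 4)
@4: layer [4B, align 4] → 8
@8: height [2B, align 2] → 10
+2 pad (align 4)
@12: pitch [12B, align 4] → 24
@24: mip_level [2B, align 2] → 26
+2 pad (align 4)
@28: format [4B, align 4] → 32
@32: channels [1B, align 1] → 33
@33: stride [1B, align 1] → 34
+2 tail pad (align 4)
size 36, align 4
— Block2 —
@0: pitch [12B, align 4] → 12
@12: layer [4B, align 4] → 16
@16: format [4B, align 4] → 20
@20: width [2B, align 2] → 22
@22: height [2B, align 2] → 24
@24: mip_level [2B, align 2] → 26
@26: channels [1B, align 1] → 27
@27: stride [1B, align 1] → 28
size 28, align 4
36 − 28 = 8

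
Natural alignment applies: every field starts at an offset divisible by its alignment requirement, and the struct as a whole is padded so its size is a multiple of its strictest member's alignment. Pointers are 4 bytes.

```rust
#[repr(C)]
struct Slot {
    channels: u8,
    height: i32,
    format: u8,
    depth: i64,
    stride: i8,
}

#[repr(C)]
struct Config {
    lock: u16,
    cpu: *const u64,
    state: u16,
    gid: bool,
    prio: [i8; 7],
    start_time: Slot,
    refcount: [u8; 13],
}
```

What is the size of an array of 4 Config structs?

288

Slot: @0: channels [1B, align 1] → 1; +3 pad (align 4); @4: height [4B, align 4] → 8; @8: format [1B, align 1] → 9; +7 pad (align 8); @16: depth [8B, align 8] → 24; @24: stride [1B, align 1] → 25; +7 tail pad (align 8); size 32, align 8
@0: lock [2B, align 2] → 2
+2 pad (align 4)
@4: cpu [4B, align 4] → 8
@8: state [2B, align 2] → 10
@10: gid [1B, align 1] → 11
@11: prio [7B, align 1] → 18
+6 pad (align 8)
@24: start_time [32B, align 8] → 56
@56: refcount [13B, align 1] → 69
+3 tail pad (align 8)
size 72, align 8
array of 4: 4 × 72 = 288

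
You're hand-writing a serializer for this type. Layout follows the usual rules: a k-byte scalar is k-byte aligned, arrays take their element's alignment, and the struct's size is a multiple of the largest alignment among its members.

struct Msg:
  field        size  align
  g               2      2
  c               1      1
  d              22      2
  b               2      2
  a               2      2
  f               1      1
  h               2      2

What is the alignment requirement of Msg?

2

member alignments: g=2, c=1, d=2, b=2, a=2, f=1, h=2
max = 2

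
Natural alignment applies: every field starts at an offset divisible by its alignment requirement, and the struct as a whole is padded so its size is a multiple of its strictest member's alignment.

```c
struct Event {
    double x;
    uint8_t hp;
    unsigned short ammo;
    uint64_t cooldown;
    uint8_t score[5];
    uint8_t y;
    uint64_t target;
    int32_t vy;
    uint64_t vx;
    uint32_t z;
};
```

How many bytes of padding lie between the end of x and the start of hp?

0

x at 0 (size 8, align 8) → ends 8
hp at 8 (size 1, align 1) → ends 9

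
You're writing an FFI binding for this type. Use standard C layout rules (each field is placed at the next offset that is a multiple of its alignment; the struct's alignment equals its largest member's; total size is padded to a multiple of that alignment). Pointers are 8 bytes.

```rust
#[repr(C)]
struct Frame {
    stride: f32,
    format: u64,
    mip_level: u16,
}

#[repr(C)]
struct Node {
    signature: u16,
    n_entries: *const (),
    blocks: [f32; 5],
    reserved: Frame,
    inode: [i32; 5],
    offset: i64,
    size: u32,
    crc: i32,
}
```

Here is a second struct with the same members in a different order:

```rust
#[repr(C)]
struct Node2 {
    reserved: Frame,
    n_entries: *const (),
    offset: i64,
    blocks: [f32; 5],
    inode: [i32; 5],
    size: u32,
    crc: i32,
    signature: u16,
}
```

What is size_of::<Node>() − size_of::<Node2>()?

8

Frame: 0..4  stride  (4B, 4-aligned); 4..8  -- padding (4B); 8..16  format  (8B, 8-aligned); 16..18  mip_level  (2B, 2-aligned); 18..24  -- tail padding (6B); sizeof = 24, alignof = 8
0..2  signature  (2B, 2-aligned)
2..8  -- padding (6B)
8..16  n_entries  (8B, 8-aligned)
16..36  blocks  (20B, 4-aligned)
36..40  -- padding (4B)
40..64  reserved  (24B, 8-aligned)
64..84  inode  (20B, 4-aligned)
84..88  -- padding (4B)
88..96  offset  (8B, 8-aligned)
96..100  size  (4B, 4-aligned)
100..104  crc  (4B, 4-aligned)
sizeof = 104, alignof = 8
— Node2 —
0..24  reserved  (24B, 8-aligned)
24..32  n_entries  (8B, 8-aligned)
32..40  offset  (8B, 8-aligned)
40..60  blocks  (20B, 4-aligned)
60..80  inode  (20B, 4-aligned)
80..84  size  (4B, 4-aligned)
84..88  crc  (4B, 4-aligned)
88..90  signature  (2B, 2-aligned)
90..96  -- tail padding (6B)
sizeof = 96, alignof = 8
104 − 96 = 8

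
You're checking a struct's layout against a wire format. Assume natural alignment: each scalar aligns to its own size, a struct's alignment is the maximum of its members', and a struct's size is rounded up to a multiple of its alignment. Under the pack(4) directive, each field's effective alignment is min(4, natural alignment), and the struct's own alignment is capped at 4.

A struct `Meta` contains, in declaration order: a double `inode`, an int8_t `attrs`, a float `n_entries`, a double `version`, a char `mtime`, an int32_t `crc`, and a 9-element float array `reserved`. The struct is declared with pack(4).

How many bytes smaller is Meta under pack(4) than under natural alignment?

natural layout:
  inode at 0 (size 8, align 8) → ends 8
  attrs at 8 (size 1, align 1) → ends 9
  pad 3 to align 4 for n_entries
  n_entries at 12 (size 4, align 4) → ends 16
  version at 16 (size 8, align 8) → ends 24
  mtime at 24 (size 1, align 1) → ends 25
  pad 3 to align 4 for crc
  crc at 28 (size 4, align 4) → ends 32
  reserved at 32 (size 36, align 4) → ends 68
  tail pad 4 to reach multiple of 8
  total 72 bytes, alignment 8
packed(4) layout:
  inode at 0 (size 8, align 4) → ends 8
  attrs at 8 (size 1, align 1) → ends 9
  pad 3 to align 4 for n_entries
  n_entries at 12 (size 4, align 4) → ends 16
  version at 16 (size 8, align 4) → ends 24
  mtime at 24 (size 1, align 1) → ends 25
  pad 3 to align 4 for crc
  crc at 28 (size 4, align 4) → ends 32
  reserved at 32 (size 36, align 4) → ends 68
  total 68 bytes, alignment 4
72 − 68 = 4

4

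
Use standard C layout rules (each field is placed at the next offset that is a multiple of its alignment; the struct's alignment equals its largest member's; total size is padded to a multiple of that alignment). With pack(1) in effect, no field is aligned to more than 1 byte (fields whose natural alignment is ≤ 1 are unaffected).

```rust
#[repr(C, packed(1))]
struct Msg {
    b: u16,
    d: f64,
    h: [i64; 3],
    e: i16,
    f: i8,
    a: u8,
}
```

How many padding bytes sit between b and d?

0..2  b  (2B, 1-aligned)
2..10  d  (8B, 1-aligned)

0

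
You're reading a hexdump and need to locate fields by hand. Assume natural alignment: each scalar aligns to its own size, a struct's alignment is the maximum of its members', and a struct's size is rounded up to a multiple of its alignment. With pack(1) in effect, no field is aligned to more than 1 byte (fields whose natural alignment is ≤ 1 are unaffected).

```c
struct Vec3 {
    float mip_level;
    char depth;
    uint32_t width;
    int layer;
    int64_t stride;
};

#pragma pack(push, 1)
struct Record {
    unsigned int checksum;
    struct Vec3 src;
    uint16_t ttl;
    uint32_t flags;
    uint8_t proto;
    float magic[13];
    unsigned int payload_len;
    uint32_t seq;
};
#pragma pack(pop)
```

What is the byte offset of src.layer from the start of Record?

Vec3: 0..4  mip_level  (4B, 4-aligned); 4..5  depth  (1B, 1-aligned); 5..8  -- padding (3B); 8..12  width  (4B, 4-aligned); 12..16  layer  (4B, 4-aligned); 16..24  stride  (8B, 8-aligned); sizeof = 24, alignof = 8
0..4  checksum  (4B, 1-aligned)
4..28  src  (24B, 1-aligned)
within Vec3: layer at 12
4 + 12 = 16

16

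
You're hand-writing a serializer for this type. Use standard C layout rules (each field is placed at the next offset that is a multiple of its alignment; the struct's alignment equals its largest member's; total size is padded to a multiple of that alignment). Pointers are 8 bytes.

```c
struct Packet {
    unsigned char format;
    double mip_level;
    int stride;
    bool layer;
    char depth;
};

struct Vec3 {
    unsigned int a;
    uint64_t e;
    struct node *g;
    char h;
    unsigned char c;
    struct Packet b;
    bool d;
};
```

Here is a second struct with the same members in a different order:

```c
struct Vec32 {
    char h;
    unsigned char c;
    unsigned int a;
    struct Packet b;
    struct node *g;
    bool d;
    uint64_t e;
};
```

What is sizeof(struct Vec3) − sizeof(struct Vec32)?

Packet: 0..1  format  (1B, 1-aligned); 1..8  -- padding (7B); 8..16  mip_level  (8B, 8-aligned); 16..20  stride  (4B, 4-aligned); 20..21  layer  (1B, 1-aligned); 21..22  depth  (1B, 1-aligned); 22..24  -- tail padding (2B); sizeof = 24, alignof = 8
0..4  a  (4B, 4-aligned)
4..8  -- padding (4B)
8..16  e  (8B, 8-aligned)
16..24  g  (8B, 8-aligned)
24..25  h  (1B, 1-aligned)
25..26  c  (1B, 1-aligned)
26..32  -- padding (6B)
32..56  b  (24B, 8-aligned)
56..57  d  (1B, 1-aligned)
57..64  -- tail padding (7B)
sizeof = 64, alignof = 8
— Vec32 —
0..1  h  (1B, 1-aligned)
1..2  c  (1B, 1-aligned)
2..4  -- padding (2B)
4..8  a  (4B, 4-aligned)
8..32  b  (24B, 8-aligned)
32..40  g  (8B, 8-aligned)
40..41  d  (1B, 1-aligned)
41..48  -- padding (7B)
48..56  e  (8B, 8-aligned)
sizeof = 56, alignof = 8
64 − 56 = 8

8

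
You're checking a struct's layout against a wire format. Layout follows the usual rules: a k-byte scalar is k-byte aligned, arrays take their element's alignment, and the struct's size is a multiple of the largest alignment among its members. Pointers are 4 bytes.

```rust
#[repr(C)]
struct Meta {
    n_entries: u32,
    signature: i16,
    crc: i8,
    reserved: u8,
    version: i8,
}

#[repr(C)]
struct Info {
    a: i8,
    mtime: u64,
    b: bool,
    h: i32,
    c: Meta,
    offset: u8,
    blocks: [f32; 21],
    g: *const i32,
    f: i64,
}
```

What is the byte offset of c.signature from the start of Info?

Meta: n_entries at 0 (size 4, align 4) → ends 4; signature at 4 (size 2, align 2) → ends 6; crc at 6 (size 1, align 1) → ends 7; reserved at 7 (size 1, align 1) → ends 8; version at 8 (size 1, align 1) → ends 9; tail pad 3 to reach multiple of 4; total 12 bytes, alignment 4
a at 0 (size 1, align 1) → ends 1
pad 7 to align 8 for mtime
mtime at 8 (size 8, align 8) → ends 16
b at 16 (size 1, align 1) → ends 17
pad 3 to align 4 for h
h at 20 (size 4, align 4) → ends 24
c at 24 (size 12, align 4) → ends 36
within Meta: signature at 4
24 + 4 = 28

28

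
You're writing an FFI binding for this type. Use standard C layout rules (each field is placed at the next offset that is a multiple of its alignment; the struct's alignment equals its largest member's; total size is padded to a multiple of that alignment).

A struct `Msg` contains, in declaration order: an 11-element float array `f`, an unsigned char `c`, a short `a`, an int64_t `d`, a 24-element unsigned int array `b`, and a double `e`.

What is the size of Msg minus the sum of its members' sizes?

1

f at 0 (size 44, align 4) → ends 44
c at 44 (size 1, align 1) → ends 45
pad 1 to align 2 for a
a at 46 (size 2, align 2) → ends 48
d at 48 (size 8, align 8) → ends 56
b at 56 (size 96, align 4) → ends 152
e at 152 (size 8, align 8) → ends 160
total 160 bytes, alignment 8
data bytes 159, size 160 → padding 1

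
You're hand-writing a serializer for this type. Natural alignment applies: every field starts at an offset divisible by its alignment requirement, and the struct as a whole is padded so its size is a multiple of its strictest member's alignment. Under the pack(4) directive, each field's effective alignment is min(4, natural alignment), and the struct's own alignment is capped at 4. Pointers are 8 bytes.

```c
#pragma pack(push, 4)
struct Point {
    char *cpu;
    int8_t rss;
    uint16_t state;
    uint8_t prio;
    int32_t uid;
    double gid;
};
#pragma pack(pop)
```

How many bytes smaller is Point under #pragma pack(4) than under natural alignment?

natural layout:
  @0: cpu [8B, align 8] → 8
  @8: rss [1B, align 1] → 9
  +1 pad (align 2)
  @10: state [2B, align 2] → 12
  @12: prio [1B, align 1] → 13
  +3 pad (align 4)
  @16: uid [4B, align 4] → 20
  +4 pad (align 8)
  @24: gid [8B, align 8] → 32
  size 32, align 8
packed(4) layout:
  @0: cpu [8B, align 4] → 8
  @8: rss [1B, align 1] → 9
  +1 pad (align 2)
  @10: state [2B, align 2] → 12
  @12: prio [1B, align 1] → 13
  +3 pad (align 4)
  @16: uid [4B, align 4] → 20
  @20: gid [8B, align 4] → 28
  size 28, align 4
32 − 28 = 4

4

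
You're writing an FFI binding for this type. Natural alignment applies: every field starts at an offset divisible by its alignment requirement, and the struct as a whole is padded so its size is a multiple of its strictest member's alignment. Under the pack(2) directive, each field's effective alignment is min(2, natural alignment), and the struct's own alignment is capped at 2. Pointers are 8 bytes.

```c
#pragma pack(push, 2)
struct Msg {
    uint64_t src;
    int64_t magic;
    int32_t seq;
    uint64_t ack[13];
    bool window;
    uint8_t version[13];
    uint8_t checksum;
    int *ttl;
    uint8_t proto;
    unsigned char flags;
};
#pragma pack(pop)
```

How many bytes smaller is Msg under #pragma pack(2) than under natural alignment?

natural layout:
  0..8  src  (8B, 8-aligned)
  8..16  magic  (8B, 8-aligned)
  16..20  seq  (4B, 4-aligned)
  20..24  -- padding (4B)
  24..128  ack  (104B, 8-aligned)
  128..129  window  (1B, 1-aligned)
  129..142  version  (13B, 1-aligned)
  142..143  checksum  (1B, 1-aligned)
  143..144  -- padding (1B)
  144..152  ttl  (8B, 8-aligned)
  152..153  proto  (1B, 1-aligned)
  153..154  flags  (1B, 1-aligned)
  154..160  -- tail padding (6B)
  sizeof = 160, alignof = 8
packed(2) layout:
  0..8  src  (8B, 2-aligned)
  8..16  magic  (8B, 2-aligned)
  16..20  seq  (4B, 2-aligned)
  20..124  ack  (104B, 2-aligned)
  124..125  window  (1B, 1-aligned)
  125..138  version  (13B, 1-aligned)
  138..139  checksum  (1B, 1-aligned)
  139..140  -- padding (1B)
  140..148  ttl  (8B, 2-aligned)
  148..149  proto  (1B, 1-aligned)
  149..150  flags  (1B, 1-aligned)
  sizeof = 150, alignof = 2
160 − 150 = 10

10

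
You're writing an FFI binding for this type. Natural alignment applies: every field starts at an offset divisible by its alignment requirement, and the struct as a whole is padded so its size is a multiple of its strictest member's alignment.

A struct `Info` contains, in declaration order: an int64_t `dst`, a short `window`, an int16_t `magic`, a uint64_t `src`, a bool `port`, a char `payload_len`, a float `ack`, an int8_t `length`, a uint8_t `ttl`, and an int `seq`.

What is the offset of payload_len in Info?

25

0..8  dst  (8B, 8-aligned)
8..10  window  (2B, 2-aligned)
10..12  magic  (2B, 2-aligned)
12..16  -- padding (4B)
16..24  src  (8B, 8-aligned)
24..25  port  (1B, 1-aligned)
25..26  payload_len  (1B, 1-aligned)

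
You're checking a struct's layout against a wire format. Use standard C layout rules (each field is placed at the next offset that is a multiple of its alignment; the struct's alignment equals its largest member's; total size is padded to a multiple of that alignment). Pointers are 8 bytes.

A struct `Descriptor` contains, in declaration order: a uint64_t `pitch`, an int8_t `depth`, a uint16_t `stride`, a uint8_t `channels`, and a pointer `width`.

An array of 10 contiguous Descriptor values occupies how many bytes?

pitch at 0 (size 8, align 8) → ends 8
depth at 8 (size 1, align 1) → ends 9
pad 1 to align 2 for stride
stride at 10 (size 2, align 2) → ends 12
channels at 12 (size 1, align 1) → ends 13
pad 3 to align 8 for width
width at 16 (size 8, align 8) → ends 24
total 24 bytes, alignment 8
array of 10: 10 × 24 = 240

240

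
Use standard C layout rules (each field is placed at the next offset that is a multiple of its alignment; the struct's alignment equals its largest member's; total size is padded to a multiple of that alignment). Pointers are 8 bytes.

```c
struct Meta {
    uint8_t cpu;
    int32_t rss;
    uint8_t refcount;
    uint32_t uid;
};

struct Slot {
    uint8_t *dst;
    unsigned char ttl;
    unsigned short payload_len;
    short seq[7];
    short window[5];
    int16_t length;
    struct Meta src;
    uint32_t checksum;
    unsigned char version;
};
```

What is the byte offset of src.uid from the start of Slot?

52

Meta: cpu at 0 (size 1, align 1) → ends 1; pad 3 to align 4 for rss; rss at 4 (size 4, align 4) → ends 8; refcount at 8 (size 1, align 1) → ends 9; pad 3 to align 4 for uid; uid at 12 (size 4, align 4) → ends 16; total 16 bytes, alignment 4
dst at 0 (size 8, align 8) → ends 8
ttl at 8 (size 1, align 1) → ends 9
pad 1 to align 2 for payload_len
payload_len at 10 (size 2, align 2) → ends 12
seq at 12 (size 14, align 2) → ends 26
window at 26 (size 10, align 2) → ends 36
length at 36 (size 2, align 2) → ends 38
pad 2 to align 4 for src
src at 40 (size 16, align 4) → ends 56
within Meta: uid at 12
40 + 12 = 52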